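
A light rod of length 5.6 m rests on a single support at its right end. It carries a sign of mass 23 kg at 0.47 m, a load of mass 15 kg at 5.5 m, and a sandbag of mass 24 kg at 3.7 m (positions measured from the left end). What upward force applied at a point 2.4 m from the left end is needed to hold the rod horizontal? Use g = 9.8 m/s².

Sum moments about the right end (the unknown pivot reaction has zero arm there).
Sign: 23 × 9.8 = 225.4 N down at 0.47 m → arm 5.13 m, τ = 225.4 × 5.13 = 1156 N·m counterclockwise.
Load: 15 × 9.8 = 147 N down at 5.5 m → arm 0.1 m, τ = 147 × 0.1 = 14.7 N·m counterclockwise.
Sandbag: 24 × 9.8 = 235.2 N down at 3.7 m → arm 1.9 m, τ = 235.2 × 1.9 = 446.9 N·m counterclockwise.
Net moment of the loads = 1618 N·m counterclockwise.
The upward force F acts at a point 2.4 m from the left end, arm 3.2 m, giving F × 3.2 clockwise.
For rotational equilibrium, F × 3.2 = 1618, so F = 1618 / 3.2 = 506 N.

F ≈ 506 N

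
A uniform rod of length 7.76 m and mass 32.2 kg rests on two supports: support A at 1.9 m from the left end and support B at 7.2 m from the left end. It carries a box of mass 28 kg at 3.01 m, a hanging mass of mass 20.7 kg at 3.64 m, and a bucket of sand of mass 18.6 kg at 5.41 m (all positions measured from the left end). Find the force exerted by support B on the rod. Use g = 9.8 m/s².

Sum moments about support A (its reaction then has zero moment arm).
Beam weight: 32.2 × 9.8 = 315.6 N down at 3.88 m → arm 1.98 m, τ = 315.6 × 1.98 = 624.9 N·m clockwise.
Box: 28 × 9.8 = 274.4 N down at 3.01 m → arm 1.11 m, τ = 274.4 × 1.11 = 304.6 N·m clockwise.
Hanging mass: 20.7 × 9.8 = 202.9 N down at 3.64 m → arm 1.74 m, τ = 202.9 × 1.74 = 353 N·m clockwise.
Bucket of sand: 18.6 × 9.8 = 182.3 N down at 5.41 m → arm 3.51 m, τ = 182.3 × 3.51 = 639.9 N·m clockwise.
Net load moment about support A = 1922 N·m clockwise.
Reaction R at support B is upward at 7.2 m, arm 5.3 m → moment R × 5.3 counterclockwise.
Στ = 0 ⇒ R × 5.3 = 1922 ⇒ R = 363 N.

R_B ≈ 363 N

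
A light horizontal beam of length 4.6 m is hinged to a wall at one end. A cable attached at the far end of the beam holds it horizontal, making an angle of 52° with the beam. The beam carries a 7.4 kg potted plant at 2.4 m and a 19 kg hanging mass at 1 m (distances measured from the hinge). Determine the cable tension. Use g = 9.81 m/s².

Take moments about the hinge.
Potted plant: 7.4 × 9.81 = 72.59 N down at 2.4 m → arm 2.4 m, τ = 72.59 × 2.4 = 174.2 N·m clockwise.
Hanging mass: 19 × 9.81 = 186.4 N down at 1 m → arm 1 m, τ = 186.4 × 1 = 186.4 N·m clockwise.
Total clockwise load moment = 360.6 N·m.
The cable tension T acts at 4.6 m; only its component perpendicular to the beam, T sinθ, produces torque. sin 52° = 0.788.
For rotational equilibrium, T × 4.6 × 0.788 = 360.6, so T = 360.6 / 3.625 = 99.5 N.

T ≈ 99.5 N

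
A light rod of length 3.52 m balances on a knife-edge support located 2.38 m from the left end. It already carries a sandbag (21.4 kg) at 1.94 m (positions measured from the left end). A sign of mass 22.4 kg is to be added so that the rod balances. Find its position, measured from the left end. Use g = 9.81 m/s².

x ≈ 2.8 m from the left end

Taking torques about the knife-edge support (at 2.38 m from the left end):
Sandbag: 21.4 × 9.81 = 209.9 N down at 1.94 m → arm 0.44 m, τ = 209.9 × 0.44 = 92.36 N·m counterclockwise.
Net moment of existing loads = 92.36 N·m counterclockwise.
The sign weighs 22.4 × 9.81 = 219.7 N and must supply an equal clockwise moment, so its lever arm about the knife-edge support is 92.36 / 219.7 = 0.42 m.
That puts it at 2.38 + 0.42 = 2.8 m from the left end.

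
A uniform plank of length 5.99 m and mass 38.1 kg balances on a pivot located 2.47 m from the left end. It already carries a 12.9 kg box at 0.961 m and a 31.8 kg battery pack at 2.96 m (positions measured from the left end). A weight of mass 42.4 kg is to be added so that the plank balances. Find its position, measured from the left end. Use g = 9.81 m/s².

Take moments about the pivot (at 2.47 m from the left end).
Beam weight: 38.1 × 9.81 = 373.8 N down at 2.995 m → arm 0.525 m, τ = 373.8 × 0.525 = 196.2 N·m clockwise.
Box: 12.9 × 9.81 = 126.5 N down at 0.961 m → arm 1.509 m, τ = 126.5 × 1.509 = 190.9 N·m counterclockwise.
Battery pack: 31.8 × 9.81 = 312 N down at 2.96 m → arm 0.49 m, τ = 312 × 0.49 = 152.9 N·m clockwise.
Net moment of existing loads = 158.2 N·m clockwise.
The weight weighs 42.4 × 9.81 = 415.9 N and must supply an equal counterclockwise moment, so its lever arm about the pivot is 158.2 / 415.9 = 0.38 m.
That puts it at 2.47 − 0.38 = 2.09 m from the left end.

x ≈ 2.09 m from the left end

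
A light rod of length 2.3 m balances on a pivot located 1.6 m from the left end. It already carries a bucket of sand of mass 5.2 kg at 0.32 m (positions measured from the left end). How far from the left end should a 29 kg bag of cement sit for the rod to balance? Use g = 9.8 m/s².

x ≈ 1.83 m from the left end

Sum moments about the pivot (at 1.6 m from the left end) (the support reaction has zero arm there).
Bucket of sand: 5.2 × 9.8 = 50.96 N down at 0.32 m → arm 1.28 m, τ = 50.96 × 1.28 = 65.23 N·m counterclockwise.
Net moment of existing loads = 65.23 N·m counterclockwise.
The bag of cement weighs 29 × 9.8 = 284.2 N and must supply an equal clockwise moment, so its lever arm about the pivot is 65.23 / 284.2 = 0.23 m.
That puts it at 1.6 + 0.23 = 1.83 m from the left end.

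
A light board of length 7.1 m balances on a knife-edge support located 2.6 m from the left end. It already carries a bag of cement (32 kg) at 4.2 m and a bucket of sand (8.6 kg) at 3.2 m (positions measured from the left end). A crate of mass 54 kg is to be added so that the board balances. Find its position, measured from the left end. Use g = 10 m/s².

x ≈ 1.56 m from the left end

Sum moments about the knife-edge support (at 2.6 m from the left end) (the support reaction has zero arm there).
Bag of cement: 32 × 10 = 320 N down at 4.2 m → arm 1.6 m, τ = 320 × 1.6 = 512 N·m clockwise.
Bucket of sand: 8.6 × 10 = 86 N down at 3.2 m → arm 0.6 m, τ = 86 × 0.6 = 51.6 N·m clockwise.
Net moment of existing loads = 563.6 N·m clockwise.
The crate weighs 54 × 10 = 540 N and must supply an equal counterclockwise moment, so its lever arm about the knife-edge support is 563.6 / 540 = 1.04 m.
That puts it at 2.6 − 1.04 = 1.56 m from the left end.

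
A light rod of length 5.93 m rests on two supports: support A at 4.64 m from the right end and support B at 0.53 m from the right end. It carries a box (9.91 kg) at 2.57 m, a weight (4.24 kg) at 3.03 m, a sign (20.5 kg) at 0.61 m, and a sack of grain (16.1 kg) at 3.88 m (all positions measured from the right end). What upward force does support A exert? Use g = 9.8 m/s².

Sum moments about support B (its reaction then has zero moment arm).
Box: 9.91 × 9.8 = 97.12 N down at 2.57 m → arm 2.04 m, τ = 97.12 × 2.04 = 198.1 N·m counterclockwise.
Weight: 4.24 × 9.8 = 41.55 N down at 3.03 m → arm 2.5 m, τ = 41.55 × 2.5 = 103.9 N·m counterclockwise.
Sign: 20.5 × 9.8 = 200.9 N down at 0.61 m → arm 0.08 m, τ = 200.9 × 0.08 = 16.07 N·m counterclockwise.
Sack of grain: 16.1 × 9.8 = 157.8 N down at 3.88 m → arm 3.35 m, τ = 157.8 × 3.35 = 528.6 N·m counterclockwise.
Net load moment about support B = 846.7 N·m counterclockwise.
Reaction R at support A is upward at 4.64 m, arm 4.11 m → moment R × 4.11 clockwise.
For rotational equilibrium, R × 4.11 = 846.7, so R = 206 N.

R_A ≈ 206 N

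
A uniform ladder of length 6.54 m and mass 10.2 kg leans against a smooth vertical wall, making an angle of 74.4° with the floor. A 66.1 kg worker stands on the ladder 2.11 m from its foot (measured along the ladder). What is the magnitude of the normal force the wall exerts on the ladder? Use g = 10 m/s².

N_wall ≈ 73.8 N

Take moments about the foot of the ladder.
Ladder weight 10.2×10 = 102 N acts at 3.27 m along the ladder; its horizontal arm is 3.27·cos74.4° = 0.8794 m → τ = 89.7 N·m clockwise.
Worker: 66.1×10 = 661 N at 2.11 m → arm 0.5674 m → τ = 375.1 N·m clockwise.
Wall normal N acts horizontally at the top; its moment arm is the height L sinθ = 6.54·sin74.4° = 6.299 m, counterclockwise.
For rotational equilibrium, N × 6.299 = 464.8, so N = 73.8 N.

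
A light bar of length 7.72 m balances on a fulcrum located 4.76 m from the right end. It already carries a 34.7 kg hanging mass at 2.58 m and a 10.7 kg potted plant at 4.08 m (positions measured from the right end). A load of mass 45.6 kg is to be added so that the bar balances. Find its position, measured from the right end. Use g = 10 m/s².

Sum moments about the fulcrum (at 4.76 m from the right end) (the support reaction has zero arm there).
Hanging mass: 34.7 × 10 = 347 N down at 2.58 m → arm 2.18 m, τ = 347 × 2.18 = 756.5 N·m clockwise.
Potted plant: 10.7 × 10 = 107 N down at 4.08 m → arm 0.68 m, τ = 107 × 0.68 = 72.76 N·m clockwise.
Net moment of existing loads = 829.3 N·m clockwise.
The load weighs 45.6 × 10 = 456 N and must supply an equal counterclockwise moment, so its lever arm about the fulcrum is 829.3 / 456 = 1.82 m.
That puts it at 4.76 + 1.82 = 6.58 m from the right end.

x ≈ 6.58 m from the right end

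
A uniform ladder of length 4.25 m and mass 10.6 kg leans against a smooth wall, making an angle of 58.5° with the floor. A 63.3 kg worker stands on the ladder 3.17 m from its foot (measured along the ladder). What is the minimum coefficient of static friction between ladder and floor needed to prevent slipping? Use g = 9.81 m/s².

μ_min ≈ 0.435

About the foot of the ladder:
Ladder weight 10.6×9.81 = 104 N acts at 2.125 m along the ladder; its horizontal arm is 2.125·cos58.5° = 1.11 m → τ = 115.4 N·m clockwise.
Worker: 63.3×9.81 = 621 N at 3.17 m → arm 1.656 m → τ = 1028 N·m clockwise.
Wall normal N acts horizontally at the top; its moment arm is the height L sinθ = 4.25·sin58.5° = 3.624 m, counterclockwise.
Στ = 0 ⇒ N × 3.624 = 1143 ⇒ N = 315.4 N.
ΣFx = 0 ⇒ f = N_wall = 315.4 N. ΣFy = 0 ⇒ N_floor = 725 N.
μ_min = f / N_floor = 315.4 / 725 = 0.435.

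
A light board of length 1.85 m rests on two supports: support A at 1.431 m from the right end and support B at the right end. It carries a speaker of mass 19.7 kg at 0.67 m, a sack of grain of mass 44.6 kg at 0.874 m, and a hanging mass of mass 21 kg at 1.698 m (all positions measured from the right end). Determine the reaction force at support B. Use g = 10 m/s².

R_B ≈ 239 N

Choose support A as the axis so its reaction then has zero moment arm.
Speaker: 19.7 × 10 = 197 N down at 0.67 m → arm 0.761 m, τ = 197 × 0.761 = 149.9 N·m clockwise.
Sack of grain: 44.6 × 10 = 446 N down at 0.874 m → arm 0.557 m, τ = 446 × 0.557 = 248.4 N·m clockwise.
Hanging mass: 21 × 10 = 210 N down at 1.698 m → arm 0.267 m, τ = 210 × 0.267 = 56.07 N·m counterclockwise.
Net load moment about support A = 342.2 N·m clockwise.
Reaction R at support B is upward at 0 m, arm 1.431 m → moment R × 1.431 counterclockwise.
Setting net torque to zero: R × 1.431 = 342.2 → R = 239 N.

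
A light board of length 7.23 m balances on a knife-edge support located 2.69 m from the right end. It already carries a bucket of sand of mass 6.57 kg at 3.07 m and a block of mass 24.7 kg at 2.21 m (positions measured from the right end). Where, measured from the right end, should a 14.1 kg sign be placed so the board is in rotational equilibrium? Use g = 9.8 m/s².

x ≈ 3.35 m from the right end

Taking torques about the knife-edge support (at 2.69 m from the right end):
Bucket of sand: 6.57 × 9.8 = 64.39 N down at 3.07 m → arm 0.38 m, τ = 64.39 × 0.38 = 24.47 N·m counterclockwise.
Block: 24.7 × 9.8 = 242.1 N down at 2.21 m → arm 0.48 m, τ = 242.1 × 0.48 = 116.2 N·m clockwise.
Net moment of existing loads = 91.73 N·m clockwise.
The sign weighs 14.1 × 9.8 = 138.2 N and must supply an equal counterclockwise moment, so its lever arm about the knife-edge support is 91.73 / 138.2 = 0.664 m.
That puts it at 2.69 + 0.664 = 3.35 m from the right end.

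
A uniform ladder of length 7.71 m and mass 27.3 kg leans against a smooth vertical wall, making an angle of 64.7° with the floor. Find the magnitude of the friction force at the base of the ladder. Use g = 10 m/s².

Taking torques about the foot of the ladder:
Ladder weight 27.3×10 = 273 N acts at 3.855 m along the ladder; its horizontal arm is 3.855·cos64.7° = 1.647 m → τ = 449.6 N·m clockwise.
Wall normal N acts horizontally at the top; its moment arm is the height L sinθ = 7.71·sin64.7° = 6.97 m, counterclockwise.
Στ = 0 ⇒ N × 6.97 = 449.6 ⇒ N = 64.5 N.
ΣFx = 0: friction at the foot balances the wall's push, so f = N_wall = 64.5 N.

f ≈ 64.5 N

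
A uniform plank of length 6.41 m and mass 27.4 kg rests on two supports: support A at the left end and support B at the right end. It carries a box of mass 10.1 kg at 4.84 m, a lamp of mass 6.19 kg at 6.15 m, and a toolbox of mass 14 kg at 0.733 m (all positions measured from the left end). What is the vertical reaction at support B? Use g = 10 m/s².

Choose support A as the axis so its reaction then has zero moment arm.
Beam weight: 27.4 × 10 = 274 N down at 3.205 m → arm 3.205 m, τ = 274 × 3.205 = 878.2 N·m clockwise.
Box: 10.1 × 10 = 101 N down at 4.84 m → arm 4.84 m, τ = 101 × 4.84 = 488.8 N·m clockwise.
Lamp: 6.19 × 10 = 61.9 N down at 6.15 m → arm 6.15 m, τ = 61.9 × 6.15 = 380.7 N·m clockwise.
Toolbox: 14 × 10 = 140 N down at 0.733 m → arm 0.733 m, τ = 140 × 0.733 = 102.6 N·m clockwise.
Net load moment about support A = 1850 N·m clockwise.
Reaction R at support B is upward at 6.41 m, arm 6.41 m → moment R × 6.41 counterclockwise.
Στ = 0 ⇒ R × 6.41 = 1850 ⇒ R = 289 N.

R_B ≈ 289 N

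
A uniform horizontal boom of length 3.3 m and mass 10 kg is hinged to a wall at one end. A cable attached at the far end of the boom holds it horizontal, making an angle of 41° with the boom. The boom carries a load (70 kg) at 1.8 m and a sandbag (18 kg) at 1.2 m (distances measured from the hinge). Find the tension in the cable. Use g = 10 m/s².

Sum moments about the hinge (the unknown hinge reaction has zero arm there).
Beam weight: 10 × 10 = 100 N down at 1.65 m → arm 1.65 m, τ = 100 × 1.65 = 165 N·m clockwise.
Load: 70 × 10 = 700 N down at 1.8 m → arm 1.8 m, τ = 700 × 1.8 = 1260 N·m clockwise.
Sandbag: 18 × 10 = 180 N down at 1.2 m → arm 1.2 m, τ = 180 × 1.2 = 216 N·m clockwise.
Total clockwise load moment = 1641 N·m.
The cable tension T acts at 3.3 m; only its component perpendicular to the boom, T sinθ, produces torque. sin 41° = 0.6561.
Setting net torque to zero: T × 3.3 × 0.6561 = 1641 → T = 1641 / 2.165 = 758 N.

T ≈ 758 N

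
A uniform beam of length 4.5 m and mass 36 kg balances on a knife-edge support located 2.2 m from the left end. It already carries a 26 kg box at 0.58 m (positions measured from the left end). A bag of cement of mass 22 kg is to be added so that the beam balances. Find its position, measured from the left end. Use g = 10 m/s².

Taking torques about the knife-edge support (at 2.2 m from the left end):
Beam weight: 36 × 10 = 360 N down at 2.25 m → arm 0.05 m, τ = 360 × 0.05 = 18 N·m clockwise.
Box: 26 × 10 = 260 N down at 0.58 m → arm 1.62 m, τ = 260 × 1.62 = 421.2 N·m counterclockwise.
Net moment of existing loads = 403.2 N·m counterclockwise.
The bag of cement weighs 22 × 10 = 220 N and must supply an equal clockwise moment, so its lever arm about the knife-edge support is 403.2 / 220 = 1.83 m.
That puts it at 2.2 + 1.83 = 4.03 m from the left end.

x ≈ 4.03 m from the left end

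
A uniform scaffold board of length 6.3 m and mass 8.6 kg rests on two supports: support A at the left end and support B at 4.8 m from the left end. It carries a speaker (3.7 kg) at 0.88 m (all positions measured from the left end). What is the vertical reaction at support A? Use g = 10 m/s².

Take moments about support B.
Beam weight: 8.6 × 10 = 86 N down at 3.15 m → arm 1.65 m, τ = 86 × 1.65 = 141.9 N·m counterclockwise.
Speaker: 3.7 × 10 = 37 N down at 0.88 m → arm 3.92 m, τ = 37 × 3.92 = 145 N·m counterclockwise.
Net load moment about support B = 286.9 N·m counterclockwise.
Reaction R at support A is upward at 0 m, arm 4.8 m → moment R × 4.8 clockwise.
For rotational equilibrium, R × 4.8 = 286.9, so R = 59.8 N.

R_A ≈ 59.8 N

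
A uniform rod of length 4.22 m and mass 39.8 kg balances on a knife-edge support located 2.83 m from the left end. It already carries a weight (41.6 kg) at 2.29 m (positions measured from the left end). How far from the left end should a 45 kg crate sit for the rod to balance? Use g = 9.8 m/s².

x ≈ 3.97 m from the left end

About the knife-edge support (at 2.83 m from the left end):
Beam weight: 39.8 × 9.8 = 390 N down at 2.11 m → arm 0.72 m, τ = 390 × 0.72 = 280.8 N·m counterclockwise.
Weight: 41.6 × 9.8 = 407.7 N down at 2.29 m → arm 0.54 m, τ = 407.7 × 0.54 = 220.2 N·m counterclockwise.
Net moment of existing loads = 501 N·m counterclockwise.
The crate weighs 45 × 9.8 = 441 N and must supply an equal clockwise moment, so its lever arm about the knife-edge support is 501 / 441 = 1.14 m.
That puts it at 2.83 + 1.14 = 3.97 m from the left end.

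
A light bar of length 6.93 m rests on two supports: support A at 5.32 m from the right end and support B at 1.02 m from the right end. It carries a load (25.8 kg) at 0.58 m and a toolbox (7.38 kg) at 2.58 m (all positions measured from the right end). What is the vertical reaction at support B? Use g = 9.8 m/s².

Choose support A as the axis so its reaction then has zero moment arm.
Load: 25.8 × 9.8 = 252.8 N down at 0.58 m → arm 4.74 m, τ = 252.8 × 4.74 = 1198 N·m clockwise.
Toolbox: 7.38 × 9.8 = 72.32 N down at 2.58 m → arm 2.74 m, τ = 72.32 × 2.74 = 198.2 N·m clockwise.
Net load moment about support A = 1396 N·m clockwise.
Reaction R at support B is upward at 1.02 m, arm 4.3 m → moment R × 4.3 counterclockwise.
Balancing moments: R × 4.3 = 1396, giving R = 325 N.

R_B ≈ 325 N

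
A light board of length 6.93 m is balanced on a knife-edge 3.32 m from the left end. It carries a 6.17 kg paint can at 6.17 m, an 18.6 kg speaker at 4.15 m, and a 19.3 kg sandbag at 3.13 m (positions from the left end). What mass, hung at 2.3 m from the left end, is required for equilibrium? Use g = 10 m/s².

Take moments about the knife-edge (at 3.32 m from the left end).
Paint can: 6.17 × 10 = 61.7 N down at 6.17 m → arm 2.85 m, τ = 61.7 × 2.85 = 175.8 N·m clockwise.
Speaker: 18.6 × 10 = 186 N down at 4.15 m → arm 0.83 m, τ = 186 × 0.83 = 154.4 N·m clockwise.
Sandbag: 19.3 × 10 = 193 N down at 3.13 m → arm 0.19 m, τ = 193 × 0.19 = 36.67 N·m counterclockwise.
Net moment of known loads = 293.5 N·m clockwise.
An unknown mass m at 2.3 m has arm 1.02 m; its moment is m·g·1.02 counterclockwise.
For rotational equilibrium, m × 10 × 1.02 = 293.5, so m = 293.5 / (10 × 1.02) = 28.8 kg.

m ≈ 28.8 kg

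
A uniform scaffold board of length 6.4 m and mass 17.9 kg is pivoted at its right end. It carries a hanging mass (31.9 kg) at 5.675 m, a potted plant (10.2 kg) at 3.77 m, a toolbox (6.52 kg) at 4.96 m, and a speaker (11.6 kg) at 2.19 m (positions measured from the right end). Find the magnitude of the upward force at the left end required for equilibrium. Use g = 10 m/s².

Take moments about the right end.
Beam weight: 17.9 × 10 = 179 N down at 3.2 m → arm 3.2 m, τ = 179 × 3.2 = 572.8 N·m counterclockwise.
Hanging mass: 31.9 × 10 = 319 N down at 5.675 m → arm 5.675 m, τ = 319 × 5.675 = 1810 N·m counterclockwise.
Potted plant: 10.2 × 10 = 102 N down at 3.77 m → arm 3.77 m, τ = 102 × 3.77 = 384.5 N·m counterclockwise.
Toolbox: 6.52 × 10 = 65.2 N down at 4.96 m → arm 4.96 m, τ = 65.2 × 4.96 = 323.4 N·m counterclockwise.
Speaker: 11.6 × 10 = 116 N down at 2.19 m → arm 2.19 m, τ = 116 × 2.19 = 254 N·m counterclockwise.
Net moment of the loads = 3345 N·m counterclockwise.
The upward force F acts at the left end, arm 6.4 m, giving F × 6.4 clockwise.
Στ = 0 ⇒ F × 6.4 = 3345 ⇒ F = 3345 / 6.4 = 523 N.

F ≈ 523 N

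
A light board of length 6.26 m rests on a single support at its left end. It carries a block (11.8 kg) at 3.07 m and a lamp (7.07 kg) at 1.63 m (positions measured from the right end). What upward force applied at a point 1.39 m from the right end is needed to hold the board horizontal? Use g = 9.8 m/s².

F ≈ 142 N

Taking torques about the left end:
Block: 11.8 × 9.8 = 115.6 N down at 3.07 m → arm 3.19 m, τ = 115.6 × 3.19 = 368.8 N·m clockwise.
Lamp: 7.07 × 9.8 = 69.29 N down at 1.63 m → arm 4.63 m, τ = 69.29 × 4.63 = 320.8 N·m clockwise.
Net moment of the loads = 689.6 N·m clockwise.
The upward force F acts at a point 1.39 m from the right end, arm 4.87 m, giving F × 4.87 counterclockwise.
For rotational equilibrium, F × 4.87 = 689.6, so F = 689.6 / 4.87 = 142 N.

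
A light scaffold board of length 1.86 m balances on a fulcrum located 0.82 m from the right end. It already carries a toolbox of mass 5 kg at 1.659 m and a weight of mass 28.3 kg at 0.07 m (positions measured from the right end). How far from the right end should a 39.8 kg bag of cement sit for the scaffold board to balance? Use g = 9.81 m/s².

x ≈ 1.25 m from the right end

About the fulcrum (at 0.82 m from the right end):
Toolbox: 5 × 9.81 = 49.05 N down at 1.659 m → arm 0.839 m, τ = 49.05 × 0.839 = 41.15 N·m counterclockwise.
Weight: 28.3 × 9.81 = 277.6 N down at 0.07 m → arm 0.75 m, τ = 277.6 × 0.75 = 208.2 N·m clockwise.
Net moment of existing loads = 167 N·m clockwise.
The bag of cement weighs 39.8 × 9.81 = 390.4 N and must supply an equal counterclockwise moment, so its lever arm about the fulcrum is 167 / 390.4 = 0.428 m.
That puts it at 0.82 + 0.428 = 1.25 m from the right end.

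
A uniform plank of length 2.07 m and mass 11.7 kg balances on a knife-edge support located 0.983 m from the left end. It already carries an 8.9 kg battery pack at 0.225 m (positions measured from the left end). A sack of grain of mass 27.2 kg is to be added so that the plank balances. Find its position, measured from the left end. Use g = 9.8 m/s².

About the knife-edge support (at 0.983 m from the left end):
Beam weight: 11.7 × 9.8 = 114.7 N down at 1.035 m → arm 0.052 m, τ = 114.7 × 0.052 = 5.964 N·m clockwise.
Battery pack: 8.9 × 9.8 = 87.22 N down at 0.225 m → arm 0.758 m, τ = 87.22 × 0.758 = 66.11 N·m counterclockwise.
Net moment of existing loads = 60.15 N·m counterclockwise.
The sack of grain weighs 27.2 × 9.8 = 266.6 N and must supply an equal clockwise moment, so its lever arm about the knife-edge support is 60.15 / 266.6 = 0.226 m.
That puts it at 0.983 + 0.226 = 1.21 m from the left end.

x ≈ 1.21 m from the left end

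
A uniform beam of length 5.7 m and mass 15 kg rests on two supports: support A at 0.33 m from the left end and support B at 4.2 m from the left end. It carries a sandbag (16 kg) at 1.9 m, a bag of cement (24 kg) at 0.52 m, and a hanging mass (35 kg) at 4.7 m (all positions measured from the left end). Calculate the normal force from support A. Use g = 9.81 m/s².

R_A ≈ 324 N

About support B:
Beam weight: 15 × 9.81 = 147.2 N down at 2.85 m → arm 1.35 m, τ = 147.2 × 1.35 = 198.7 N·m counterclockwise.
Sandbag: 16 × 9.81 = 157 N down at 1.9 m → arm 2.3 m, τ = 157 × 2.3 = 361.1 N·m counterclockwise.
Bag of cement: 24 × 9.81 = 235.4 N down at 0.52 m → arm 3.68 m, τ = 235.4 × 3.68 = 866.3 N·m counterclockwise.
Hanging mass: 35 × 9.81 = 343.4 N down at 4.7 m → arm 0.5 m, τ = 343.4 × 0.5 = 171.7 N·m clockwise.
Net load moment about support B = 1254 N·m counterclockwise.
Reaction R at support A is upward at 0.33 m, arm 3.87 m → moment R × 3.87 clockwise.
Setting net torque to zero: R × 3.87 = 1254 → R = 324 N.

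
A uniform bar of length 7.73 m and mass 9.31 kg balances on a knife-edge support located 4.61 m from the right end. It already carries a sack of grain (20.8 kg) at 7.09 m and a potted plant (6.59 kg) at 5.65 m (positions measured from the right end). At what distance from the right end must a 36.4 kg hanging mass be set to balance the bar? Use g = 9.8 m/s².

Choose the knife-edge support (at 4.61 m from the right end) as the axis so the support reaction has zero arm there.
Beam weight: 9.31 × 9.8 = 91.24 N down at 3.865 m → arm 0.745 m, τ = 91.24 × 0.745 = 67.97 N·m clockwise.
Sack of grain: 20.8 × 9.8 = 203.8 N down at 7.09 m → arm 2.48 m, τ = 203.8 × 2.48 = 505.4 N·m counterclockwise.
Potted plant: 6.59 × 9.8 = 64.58 N down at 5.65 m → arm 1.04 m, τ = 64.58 × 1.04 = 67.16 N·m counterclockwise.
Net moment of existing loads = 504.6 N·m counterclockwise.
The hanging mass weighs 36.4 × 9.8 = 356.7 N and must supply an equal clockwise moment, so its lever arm about the knife-edge support is 504.6 / 356.7 = 1.41 m.
That puts it at 4.61 − 1.41 = 3.2 m from the right end.

x ≈ 3.2 m from the right end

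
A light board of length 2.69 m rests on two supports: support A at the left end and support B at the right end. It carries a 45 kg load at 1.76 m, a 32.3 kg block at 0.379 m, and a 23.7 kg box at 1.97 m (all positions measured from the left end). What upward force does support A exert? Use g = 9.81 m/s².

R_A ≈ 487 N

Taking torques about support B:
Load: 45 × 9.81 = 441.5 N down at 1.76 m → arm 0.93 m, τ = 441.5 × 0.93 = 410.6 N·m counterclockwise.
Block: 32.3 × 9.81 = 316.9 N down at 0.379 m → arm 2.311 m, τ = 316.9 × 2.311 = 732.4 N·m counterclockwise.
Box: 23.7 × 9.81 = 232.5 N down at 1.97 m → arm 0.72 m, τ = 232.5 × 0.72 = 167.4 N·m counterclockwise.
Net load moment about support B = 1310 N·m counterclockwise.
Reaction R at support A is upward at 0 m, arm 2.69 m → moment R × 2.69 clockwise.
Setting net torque to zero: R × 2.69 = 1310 → R = 487 N.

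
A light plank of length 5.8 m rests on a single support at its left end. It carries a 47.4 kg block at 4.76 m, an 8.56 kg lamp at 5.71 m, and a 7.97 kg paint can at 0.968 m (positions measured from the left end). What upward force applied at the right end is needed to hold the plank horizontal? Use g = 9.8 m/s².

Sum moments about the left end (the unknown pivot reaction has zero arm there).
Block: 47.4 × 9.8 = 464.5 N down at 4.76 m → arm 4.76 m, τ = 464.5 × 4.76 = 2211 N·m clockwise.
Lamp: 8.56 × 9.8 = 83.89 N down at 5.71 m → arm 5.71 m, τ = 83.89 × 5.71 = 479 N·m clockwise.
Paint can: 7.97 × 9.8 = 78.11 N down at 0.968 m → arm 0.968 m, τ = 78.11 × 0.968 = 75.61 N·m clockwise.
Net moment of the loads = 2766 N·m clockwise.
The upward force F acts at the right end, arm 5.8 m, giving F × 5.8 counterclockwise.
Balancing moments: F × 5.8 = 2766, giving F = 2766 / 5.8 = 477 N.

F ≈ 477 N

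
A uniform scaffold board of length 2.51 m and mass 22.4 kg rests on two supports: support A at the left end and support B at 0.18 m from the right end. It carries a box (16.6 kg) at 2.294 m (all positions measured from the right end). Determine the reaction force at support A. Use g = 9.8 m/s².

Taking torques about support B:
Beam weight: 22.4 × 9.8 = 219.5 N down at 1.255 m → arm 1.075 m, τ = 219.5 × 1.075 = 236 N·m counterclockwise.
Box: 16.6 × 9.8 = 162.7 N down at 2.294 m → arm 2.114 m, τ = 162.7 × 2.114 = 343.9 N·m counterclockwise.
Net load moment about support B = 579.9 N·m counterclockwise.
Reaction R at support A is upward at 2.51 m, arm 2.33 m → moment R × 2.33 clockwise.
For rotational equilibrium, R × 2.33 = 579.9, so R = 249 N.

R_A ≈ 249 N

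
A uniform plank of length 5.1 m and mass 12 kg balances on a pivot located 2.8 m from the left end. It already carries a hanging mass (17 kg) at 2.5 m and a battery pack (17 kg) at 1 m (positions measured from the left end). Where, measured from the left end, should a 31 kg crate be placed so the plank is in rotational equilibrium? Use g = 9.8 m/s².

About the pivot (at 2.8 m from the left end):
Beam weight: 12 × 9.8 = 117.6 N down at 2.55 m → arm 0.25 m, τ = 117.6 × 0.25 = 29.4 N·m counterclockwise.
Hanging mass: 17 × 9.8 = 166.6 N down at 2.5 m → arm 0.3 m, τ = 166.6 × 0.3 = 49.98 N·m counterclockwise.
Battery pack: 17 × 9.8 = 166.6 N down at 1 m → arm 1.8 m, τ = 166.6 × 1.8 = 299.9 N·m counterclockwise.
Net moment of existing loads = 379.3 N·m counterclockwise.
The crate weighs 31 × 9.8 = 303.8 N and must supply an equal clockwise moment, so its lever arm about the pivot is 379.3 / 303.8 = 1.25 m.
That puts it at 2.8 + 1.25 = 4.05 m from the left end.

x ≈ 4.05 m from the left end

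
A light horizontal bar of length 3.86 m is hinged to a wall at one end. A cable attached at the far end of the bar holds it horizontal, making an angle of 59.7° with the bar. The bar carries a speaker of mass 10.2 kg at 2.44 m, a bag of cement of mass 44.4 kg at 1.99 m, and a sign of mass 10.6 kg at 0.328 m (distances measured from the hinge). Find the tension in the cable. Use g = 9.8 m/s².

Choose the hinge as the axis so the unknown hinge reaction has zero arm there.
Speaker: 10.2 × 9.8 = 99.96 N down at 2.44 m → arm 2.44 m, τ = 99.96 × 2.44 = 243.9 N·m clockwise.
Bag of cement: 44.4 × 9.8 = 435.1 N down at 1.99 m → arm 1.99 m, τ = 435.1 × 1.99 = 865.8 N·m clockwise.
Sign: 10.6 × 9.8 = 103.9 N down at 0.328 m → arm 0.328 m, τ = 103.9 × 0.328 = 34.08 N·m clockwise.
Total clockwise load moment = 1144 N·m.
The cable tension T acts at 3.86 m; only its component perpendicular to the bar, T sinθ, produces torque. sin 59.7° = 0.8634.
For rotational equilibrium, T × 3.86 × 0.8634 = 1144, so T = 1144 / 3.333 = 343 N.

T ≈ 343 N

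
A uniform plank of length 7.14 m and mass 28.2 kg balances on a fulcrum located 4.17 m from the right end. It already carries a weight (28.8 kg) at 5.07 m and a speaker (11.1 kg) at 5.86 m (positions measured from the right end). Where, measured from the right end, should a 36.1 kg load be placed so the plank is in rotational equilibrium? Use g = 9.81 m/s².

x ≈ 3.4 m from the right end

Choose the fulcrum (at 4.17 m from the right end) as the axis so the support reaction has zero arm there.
Beam weight: 28.2 × 9.81 = 276.6 N down at 3.57 m → arm 0.6 m, τ = 276.6 × 0.6 = 166 N·m clockwise.
Weight: 28.8 × 9.81 = 282.5 N down at 5.07 m → arm 0.9 m, τ = 282.5 × 0.9 = 254.2 N·m counterclockwise.
Speaker: 11.1 × 9.81 = 108.9 N down at 5.86 m → arm 1.69 m, τ = 108.9 × 1.69 = 184 N·m counterclockwise.
Net moment of existing loads = 272.2 N·m counterclockwise.
The load weighs 36.1 × 9.81 = 354.1 N and must supply an equal clockwise moment, so its lever arm about the fulcrum is 272.2 / 354.1 = 0.769 m.
That puts it at 4.17 − 0.769 = 3.4 m from the right end.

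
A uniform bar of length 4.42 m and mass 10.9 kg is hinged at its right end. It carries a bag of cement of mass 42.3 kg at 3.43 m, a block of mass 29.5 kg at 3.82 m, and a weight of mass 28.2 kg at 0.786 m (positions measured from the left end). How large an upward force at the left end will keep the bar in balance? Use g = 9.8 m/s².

Sum moments about the right end (the unknown pivot reaction has zero arm there).
Beam weight: 10.9 × 9.8 = 106.8 N down at 2.21 m → arm 2.21 m, τ = 106.8 × 2.21 = 236 N·m counterclockwise.
Bag of cement: 42.3 × 9.8 = 414.5 N down at 3.43 m → arm 0.99 m, τ = 414.5 × 0.99 = 410.4 N·m counterclockwise.
Block: 29.5 × 9.8 = 289.1 N down at 3.82 m → arm 0.6 m, τ = 289.1 × 0.6 = 173.5 N·m counterclockwise.
Weight: 28.2 × 9.8 = 276.4 N down at 0.786 m → arm 3.634 m, τ = 276.4 × 3.634 = 1004 N·m counterclockwise.
Net moment of the loads = 1824 N·m counterclockwise.
The upward force F acts at the left end, arm 4.42 m, giving F × 4.42 clockwise.
Balancing moments: F × 4.42 = 1824, giving F = 1824 / 4.42 = 413 N.

F ≈ 413 N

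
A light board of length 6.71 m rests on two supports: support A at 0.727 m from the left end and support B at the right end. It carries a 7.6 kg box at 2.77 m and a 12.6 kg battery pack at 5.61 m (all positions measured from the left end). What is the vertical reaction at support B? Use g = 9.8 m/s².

About support A:
Box: 7.6 × 9.8 = 74.48 N down at 2.77 m → arm 2.043 m, τ = 74.48 × 2.043 = 152.2 N·m clockwise.
Battery pack: 12.6 × 9.8 = 123.5 N down at 5.61 m → arm 4.883 m, τ = 123.5 × 4.883 = 603.1 N·m clockwise.
Net load moment about support A = 755.3 N·m clockwise.
Reaction R at support B is upward at 6.71 m, arm 5.983 m → moment R × 5.983 counterclockwise.
For rotational equilibrium, R × 5.983 = 755.3, so R = 126 N.

R_B ≈ 126 N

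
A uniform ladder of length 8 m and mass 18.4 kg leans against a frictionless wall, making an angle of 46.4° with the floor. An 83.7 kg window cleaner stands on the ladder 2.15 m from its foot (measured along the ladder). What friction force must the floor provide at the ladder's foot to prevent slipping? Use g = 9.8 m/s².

f ≈ 296 N

Choose the foot of the ladder as the axis so the floor normal and friction both act there and drop out.
Ladder weight 18.4×9.8 = 180.3 N acts at 4 m along the ladder; its horizontal arm is 4·cos46.4° = 2.758 m → τ = 497.3 N·m clockwise.
Window cleaner: 83.7×9.8 = 820.3 N at 2.15 m → arm 1.483 m → τ = 1217 N·m clockwise.
Wall normal N acts horizontally at the top; its moment arm is the height L sinθ = 8·sin46.4° = 5.793 m, counterclockwise.
Setting net torque to zero: N × 5.793 = 1714 → N = 296 N.
ΣFx = 0: friction at the foot balances the wall's push, so f = N_wall = 296 N.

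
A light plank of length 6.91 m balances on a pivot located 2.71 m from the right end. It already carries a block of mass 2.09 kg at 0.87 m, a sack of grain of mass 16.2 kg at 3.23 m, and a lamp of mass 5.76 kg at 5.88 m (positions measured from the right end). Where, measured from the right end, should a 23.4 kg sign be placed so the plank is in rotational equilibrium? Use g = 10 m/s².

Taking torques about the pivot (at 2.71 m from the right end):
Block: 2.09 × 10 = 20.9 N down at 0.87 m → arm 1.84 m, τ = 20.9 × 1.84 = 38.46 N·m clockwise.
Sack of grain: 16.2 × 10 = 162 N down at 3.23 m → arm 0.52 m, τ = 162 × 0.52 = 84.24 N·m counterclockwise.
Lamp: 5.76 × 10 = 57.6 N down at 5.88 m → arm 3.17 m, τ = 57.6 × 3.17 = 182.6 N·m counterclockwise.
Net moment of existing loads = 228.4 N·m counterclockwise.
The sign weighs 23.4 × 10 = 234 N and must supply an equal clockwise moment, so its lever arm about the pivot is 228.4 / 234 = 0.976 m.
That puts it at 2.71 − 0.976 = 1.73 m from the right end.

x ≈ 1.73 m from the right end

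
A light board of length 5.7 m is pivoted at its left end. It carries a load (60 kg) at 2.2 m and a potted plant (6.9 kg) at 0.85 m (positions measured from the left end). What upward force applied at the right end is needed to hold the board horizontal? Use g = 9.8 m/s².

F ≈ 237 N

Taking torques about the left end:
Load: 60 × 9.8 = 588 N down at 2.2 m → arm 2.2 m, τ = 588 × 2.2 = 1294 N·m clockwise.
Potted plant: 6.9 × 9.8 = 67.62 N down at 0.85 m → arm 0.85 m, τ = 67.62 × 0.85 = 57.48 N·m clockwise.
Net moment of the loads = 1351 N·m clockwise.
The upward force F acts at the right end, arm 5.7 m, giving F × 5.7 counterclockwise.
Balancing moments: F × 5.7 = 1351, giving F = 1351 / 5.7 = 237 N.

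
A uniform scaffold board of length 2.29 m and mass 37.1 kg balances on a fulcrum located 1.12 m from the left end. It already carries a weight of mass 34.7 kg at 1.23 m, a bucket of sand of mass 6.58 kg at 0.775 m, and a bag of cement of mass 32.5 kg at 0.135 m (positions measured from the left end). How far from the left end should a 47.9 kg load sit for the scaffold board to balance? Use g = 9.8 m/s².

Sum moments about the fulcrum (at 1.12 m from the left end) (the support reaction has zero arm there).
Beam weight: 37.1 × 9.8 = 363.6 N down at 1.145 m → arm 0.025 m, τ = 363.6 × 0.025 = 9.09 N·m clockwise.
Weight: 34.7 × 9.8 = 340.1 N down at 1.23 m → arm 0.11 m, τ = 340.1 × 0.11 = 37.41 N·m clockwise.
Bucket of sand: 6.58 × 9.8 = 64.48 N down at 0.775 m → arm 0.345 m, τ = 64.48 × 0.345 = 22.25 N·m counterclockwise.
Bag of cement: 32.5 × 9.8 = 318.5 N down at 0.135 m → arm 0.985 m, τ = 318.5 × 0.985 = 313.7 N·m counterclockwise.
Net moment of existing loads = 289.4 N·m counterclockwise.
The load weighs 47.9 × 9.8 = 469.4 N and must supply an equal clockwise moment, so its lever arm about the fulcrum is 289.4 / 469.4 = 0.617 m.
That puts it at 1.12 + 0.617 = 1.74 m from the left end.

x ≈ 1.74 m from the left end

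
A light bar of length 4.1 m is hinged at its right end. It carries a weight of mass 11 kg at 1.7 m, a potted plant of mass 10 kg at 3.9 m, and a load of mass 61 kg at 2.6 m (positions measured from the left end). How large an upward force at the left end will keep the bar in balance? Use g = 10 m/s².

F ≈ 292 N

Sum moments about the right end (the unknown pivot reaction has zero arm there).
Weight: 11 × 10 = 110 N down at 1.7 m → arm 2.4 m, τ = 110 × 2.4 = 264 N·m counterclockwise.
Potted plant: 10 × 10 = 100 N down at 3.9 m → arm 0.2 m, τ = 100 × 0.2 = 20 N·m counterclockwise.
Load: 61 × 10 = 610 N down at 2.6 m → arm 1.5 m, τ = 610 × 1.5 = 915 N·m counterclockwise.
Net moment of the loads = 1199 N·m counterclockwise.
The upward force F acts at the left end, arm 4.1 m, giving F × 4.1 clockwise.
Στ = 0 ⇒ F × 4.1 = 1199 ⇒ F = 1199 / 4.1 = 292 N.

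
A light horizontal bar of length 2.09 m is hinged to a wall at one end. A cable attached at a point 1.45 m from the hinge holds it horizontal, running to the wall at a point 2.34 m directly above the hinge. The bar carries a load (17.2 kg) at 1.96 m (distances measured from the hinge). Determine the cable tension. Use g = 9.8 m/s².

Sum moments about the hinge (the unknown hinge reaction has zero arm there).
Load: 17.2 × 9.8 = 168.6 N down at 1.96 m → arm 1.96 m, τ = 168.6 × 1.96 = 330.5 N·m clockwise.
Total clockwise load moment = 330.5 N·m.
The cable tension T acts at 1.45 m; only its component perpendicular to the bar, T sinθ, produces torque. sinθ = h/√(h²+d²) = 2.34/√(2.34²+1.45²) = 0.85.
Setting net torque to zero: T × 1.45 × 0.85 = 330.5 → T = 330.5 / 1.232 = 268 N.

T ≈ 268 N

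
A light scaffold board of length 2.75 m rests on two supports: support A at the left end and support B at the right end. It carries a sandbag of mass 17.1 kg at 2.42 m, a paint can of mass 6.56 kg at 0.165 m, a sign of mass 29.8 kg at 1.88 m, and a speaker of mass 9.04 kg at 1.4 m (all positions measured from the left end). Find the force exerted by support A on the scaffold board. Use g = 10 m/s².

About support B:
Sandbag: 17.1 × 10 = 171 N down at 2.42 m → arm 0.33 m, τ = 171 × 0.33 = 56.43 N·m counterclockwise.
Paint can: 6.56 × 10 = 65.6 N down at 0.165 m → arm 2.585 m, τ = 65.6 × 2.585 = 169.6 N·m counterclockwise.
Sign: 29.8 × 10 = 298 N down at 1.88 m → arm 0.87 m, τ = 298 × 0.87 = 259.3 N·m counterclockwise.
Speaker: 9.04 × 10 = 90.4 N down at 1.4 m → arm 1.35 m, τ = 90.4 × 1.35 = 122 N·m counterclockwise.
Net load moment about support B = 607.3 N·m counterclockwise.
Reaction R at support A is upward at 0 m, arm 2.75 m → moment R × 2.75 clockwise.
For rotational equilibrium, R × 2.75 = 607.3, so R = 221 N.

R_A ≈ 221 N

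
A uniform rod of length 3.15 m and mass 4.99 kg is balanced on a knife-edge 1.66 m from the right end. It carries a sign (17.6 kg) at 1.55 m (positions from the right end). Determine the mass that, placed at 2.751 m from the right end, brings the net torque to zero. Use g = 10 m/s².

m ≈ 2.16 kg

Sum moments about the knife-edge (at 1.66 m from the right end) (the support reaction has zero arm there).
Beam weight: 4.99 × 10 = 49.9 N down at 1.575 m → arm 0.085 m, τ = 49.9 × 0.085 = 4.242 N·m clockwise.
Sign: 17.6 × 10 = 176 N down at 1.55 m → arm 0.11 m, τ = 176 × 0.11 = 19.36 N·m clockwise.
Net moment of known loads = 23.6 N·m clockwise.
An unknown mass m at 2.751 m has arm 1.091 m; its moment is m·g·1.091 counterclockwise.
For rotational equilibrium, m × 10 × 1.091 = 23.6, so m = 23.6 / (10 × 1.091) = 2.16 kg.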